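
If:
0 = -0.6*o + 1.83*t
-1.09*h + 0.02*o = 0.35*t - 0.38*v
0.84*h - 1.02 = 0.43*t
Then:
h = 0.229668568858404*v + 0.414331093807101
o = 1.36839738003542*v - 4.76624125038653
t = 0.448654878700138*v - 1.56270204930706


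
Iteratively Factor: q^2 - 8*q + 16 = (q - 4)*(q - 4)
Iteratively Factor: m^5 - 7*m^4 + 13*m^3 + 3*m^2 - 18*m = (m - 3)*(m^4 - 4*m^3 + m^2 + 6*m) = (m - 3)*(m - 2)*(m^3 - 2*m^2 - 3*m) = (m - 3)*(m - 2)*(m + 1)*(m^2 - 3*m) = m*(m - 3)*(m - 2)*(m + 1)*(m - 3)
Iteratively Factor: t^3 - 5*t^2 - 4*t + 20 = (t - 2)*(t^2 - 3*t - 10) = (t - 2)*(t + 2)*(t - 5)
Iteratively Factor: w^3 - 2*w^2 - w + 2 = (w + 1)*(w^2 - 3*w + 2) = (w - 2)*(w + 1)*(w - 1)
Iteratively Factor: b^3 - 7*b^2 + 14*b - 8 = (b - 1)*(b^2 - 6*b + 8) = (b - 4)*(b - 1)*(b - 2)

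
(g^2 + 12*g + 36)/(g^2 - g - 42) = (g + 6)/(g - 7)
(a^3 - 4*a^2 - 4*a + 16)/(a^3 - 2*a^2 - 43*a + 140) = (a^2 - 4)/(a^2 + 2*a - 35)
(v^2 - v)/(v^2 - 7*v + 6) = v/(v - 6)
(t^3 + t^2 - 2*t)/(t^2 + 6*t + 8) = t*(t - 1)/(t + 4)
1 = 1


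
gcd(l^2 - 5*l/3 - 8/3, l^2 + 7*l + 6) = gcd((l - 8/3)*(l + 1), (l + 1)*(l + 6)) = l + 1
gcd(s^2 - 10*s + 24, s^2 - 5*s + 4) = s - 4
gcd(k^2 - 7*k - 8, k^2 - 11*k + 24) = k - 8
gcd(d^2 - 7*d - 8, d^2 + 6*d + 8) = 1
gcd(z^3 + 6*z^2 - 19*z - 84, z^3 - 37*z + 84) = z^2 + 3*z - 28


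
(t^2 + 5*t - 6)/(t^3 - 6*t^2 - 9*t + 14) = (t + 6)/(t^2 - 5*t - 14)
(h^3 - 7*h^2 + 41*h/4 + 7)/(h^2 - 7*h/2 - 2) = h - 7/2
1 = 1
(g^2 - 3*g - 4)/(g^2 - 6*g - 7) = (g - 4)/(g - 7)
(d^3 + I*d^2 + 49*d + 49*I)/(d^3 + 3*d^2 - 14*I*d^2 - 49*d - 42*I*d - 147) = (d^2 + 8*I*d - 7)/(d^2 + d*(3 - 7*I) - 21*I)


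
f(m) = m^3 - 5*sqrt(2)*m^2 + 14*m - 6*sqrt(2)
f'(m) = 3*m^2 - 10*sqrt(2)*m + 14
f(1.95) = -0.66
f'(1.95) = -2.17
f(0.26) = -5.31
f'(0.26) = 10.53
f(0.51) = -3.05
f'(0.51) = 7.57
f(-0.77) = -23.91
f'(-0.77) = 26.67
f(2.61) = -2.33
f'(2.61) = -2.47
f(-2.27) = -88.40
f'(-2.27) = 61.56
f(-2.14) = -80.63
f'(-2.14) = 58.00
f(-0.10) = -9.96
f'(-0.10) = 15.44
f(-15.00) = -5184.48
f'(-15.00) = 901.13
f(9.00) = 273.76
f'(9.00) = 129.72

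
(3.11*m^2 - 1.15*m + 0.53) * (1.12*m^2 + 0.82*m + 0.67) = 3.4832*m^4 + 1.2622*m^3 + 1.7343*m^2 - 0.3359*m + 0.3551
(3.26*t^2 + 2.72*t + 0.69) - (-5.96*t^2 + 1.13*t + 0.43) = 9.22*t^2 + 1.59*t + 0.26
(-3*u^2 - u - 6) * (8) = -24*u^2 - 8*u - 48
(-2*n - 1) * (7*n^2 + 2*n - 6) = -14*n^3 - 11*n^2 + 10*n + 6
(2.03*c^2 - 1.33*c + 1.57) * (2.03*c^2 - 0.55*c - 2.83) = 4.1209*c^4 - 3.8164*c^3 - 1.8263*c^2 + 2.9004*c - 4.4431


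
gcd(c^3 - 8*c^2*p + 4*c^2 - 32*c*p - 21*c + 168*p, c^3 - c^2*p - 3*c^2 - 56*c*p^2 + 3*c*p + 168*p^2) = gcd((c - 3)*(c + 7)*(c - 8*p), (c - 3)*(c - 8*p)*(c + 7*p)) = -c^2 + 8*c*p + 3*c - 24*p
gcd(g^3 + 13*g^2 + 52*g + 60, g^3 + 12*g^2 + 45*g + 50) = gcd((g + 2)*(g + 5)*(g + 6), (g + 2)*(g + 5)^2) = g^2 + 7*g + 10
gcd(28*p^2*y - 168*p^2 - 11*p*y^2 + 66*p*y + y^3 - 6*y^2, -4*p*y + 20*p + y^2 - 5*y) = -4*p + y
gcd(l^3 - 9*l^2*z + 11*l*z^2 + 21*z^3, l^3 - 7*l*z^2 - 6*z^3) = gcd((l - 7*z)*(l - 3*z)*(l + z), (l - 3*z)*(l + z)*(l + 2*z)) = -l^2 + 2*l*z + 3*z^2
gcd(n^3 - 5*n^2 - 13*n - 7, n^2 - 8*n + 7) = n - 7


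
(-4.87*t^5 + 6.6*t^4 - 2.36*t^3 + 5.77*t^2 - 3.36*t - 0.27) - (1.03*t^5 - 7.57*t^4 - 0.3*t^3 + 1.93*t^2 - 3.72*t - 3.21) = -5.9*t^5 + 14.17*t^4 - 2.06*t^3 + 3.84*t^2 + 0.36*t + 2.94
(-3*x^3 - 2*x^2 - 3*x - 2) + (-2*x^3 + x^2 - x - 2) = -5*x^3 - x^2 - 4*x - 4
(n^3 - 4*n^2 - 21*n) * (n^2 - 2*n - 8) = n^5 - 6*n^4 - 21*n^3 + 74*n^2 + 168*n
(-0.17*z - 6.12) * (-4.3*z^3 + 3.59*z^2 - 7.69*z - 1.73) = 0.731*z^4 + 25.7057*z^3 - 20.6635*z^2 + 47.3569*z + 10.5876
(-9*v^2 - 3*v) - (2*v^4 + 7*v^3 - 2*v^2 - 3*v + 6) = -2*v^4 - 7*v^3 - 7*v^2 - 6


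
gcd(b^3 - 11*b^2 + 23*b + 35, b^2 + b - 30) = b - 5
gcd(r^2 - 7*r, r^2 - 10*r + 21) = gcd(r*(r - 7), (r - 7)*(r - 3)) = r - 7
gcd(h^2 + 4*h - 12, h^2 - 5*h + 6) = h - 2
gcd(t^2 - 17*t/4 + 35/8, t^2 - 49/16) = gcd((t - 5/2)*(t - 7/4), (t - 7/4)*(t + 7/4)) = t - 7/4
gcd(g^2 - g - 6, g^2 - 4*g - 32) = 1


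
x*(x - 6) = x^2 - 6*x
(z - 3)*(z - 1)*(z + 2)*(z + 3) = z^4 + z^3 - 11*z^2 - 9*z + 18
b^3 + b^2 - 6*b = b*(b - 2)*(b + 3)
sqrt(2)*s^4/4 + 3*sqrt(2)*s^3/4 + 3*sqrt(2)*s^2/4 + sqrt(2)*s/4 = s*(s/2 + 1/2)*(s + 1)*(sqrt(2)*s/2 + sqrt(2)/2)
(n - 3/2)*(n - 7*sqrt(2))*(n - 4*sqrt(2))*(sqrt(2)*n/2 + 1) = sqrt(2)*n^4/2 - 10*n^3 - 3*sqrt(2)*n^3/4 + 15*n^2 + 17*sqrt(2)*n^2 - 51*sqrt(2)*n/2 + 56*n - 84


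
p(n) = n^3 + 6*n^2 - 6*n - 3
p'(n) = 3*n^2 + 12*n - 6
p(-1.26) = 12.09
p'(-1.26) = -16.36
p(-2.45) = 33.01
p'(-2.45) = -17.39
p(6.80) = 548.07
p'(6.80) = 214.32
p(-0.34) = -0.31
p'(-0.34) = -9.73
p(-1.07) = 9.06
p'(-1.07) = -15.41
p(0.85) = -3.15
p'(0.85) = 6.37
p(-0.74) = 4.32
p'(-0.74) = -13.24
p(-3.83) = 51.81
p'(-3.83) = -7.95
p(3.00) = 60.00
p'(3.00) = 57.00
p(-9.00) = -192.00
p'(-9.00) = 129.00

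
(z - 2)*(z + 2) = z^2 - 4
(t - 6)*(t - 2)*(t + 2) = t^3 - 6*t^2 - 4*t + 24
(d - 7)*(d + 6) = d^2 - d - 42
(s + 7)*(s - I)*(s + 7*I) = s^3 + 7*s^2 + 6*I*s^2 + 7*s + 42*I*s + 49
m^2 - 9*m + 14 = (m - 7)*(m - 2)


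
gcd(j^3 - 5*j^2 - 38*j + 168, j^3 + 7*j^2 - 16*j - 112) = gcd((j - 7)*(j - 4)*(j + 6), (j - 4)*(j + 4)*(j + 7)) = j - 4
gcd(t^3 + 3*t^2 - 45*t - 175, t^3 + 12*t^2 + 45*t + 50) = t^2 + 10*t + 25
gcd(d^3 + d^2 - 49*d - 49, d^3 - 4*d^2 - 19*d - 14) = d^2 - 6*d - 7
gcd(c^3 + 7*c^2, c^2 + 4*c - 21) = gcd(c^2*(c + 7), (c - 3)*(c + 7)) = c + 7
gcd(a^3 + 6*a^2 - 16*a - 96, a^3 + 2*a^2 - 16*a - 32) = a^2 - 16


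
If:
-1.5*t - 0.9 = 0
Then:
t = -0.60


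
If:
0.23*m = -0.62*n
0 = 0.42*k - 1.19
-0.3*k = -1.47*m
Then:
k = 2.83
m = 0.58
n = -0.21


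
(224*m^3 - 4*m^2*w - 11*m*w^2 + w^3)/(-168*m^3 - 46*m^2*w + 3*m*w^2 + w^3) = (-8*m + w)/(6*m + w)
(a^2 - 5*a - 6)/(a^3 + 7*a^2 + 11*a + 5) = (a - 6)/(a^2 + 6*a + 5)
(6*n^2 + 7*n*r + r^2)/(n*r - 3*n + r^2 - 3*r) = (6*n + r)/(r - 3)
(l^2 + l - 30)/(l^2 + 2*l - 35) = (l + 6)/(l + 7)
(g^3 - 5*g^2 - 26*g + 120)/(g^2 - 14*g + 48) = (g^2 + g - 20)/(g - 8)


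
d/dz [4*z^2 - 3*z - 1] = 8*z - 3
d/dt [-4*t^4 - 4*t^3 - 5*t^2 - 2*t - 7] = -16*t^3 - 12*t^2 - 10*t - 2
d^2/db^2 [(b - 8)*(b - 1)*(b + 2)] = 6*b - 14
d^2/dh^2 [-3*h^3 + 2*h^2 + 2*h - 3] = 4 - 18*h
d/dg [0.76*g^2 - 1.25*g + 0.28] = 1.52*g - 1.25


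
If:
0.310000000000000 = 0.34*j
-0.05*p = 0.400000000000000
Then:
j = 0.91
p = -8.00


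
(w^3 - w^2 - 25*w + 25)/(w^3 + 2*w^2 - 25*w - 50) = (w - 1)/(w + 2)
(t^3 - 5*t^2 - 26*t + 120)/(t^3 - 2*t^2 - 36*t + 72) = (t^2 + t - 20)/(t^2 + 4*t - 12)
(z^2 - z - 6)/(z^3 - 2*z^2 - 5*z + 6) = 1/(z - 1)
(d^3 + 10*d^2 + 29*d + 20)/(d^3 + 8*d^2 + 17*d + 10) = (d + 4)/(d + 2)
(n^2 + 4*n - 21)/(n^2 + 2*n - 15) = (n + 7)/(n + 5)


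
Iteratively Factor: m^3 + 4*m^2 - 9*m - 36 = (m - 3)*(m^2 + 7*m + 12) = (m - 3)*(m + 3)*(m + 4)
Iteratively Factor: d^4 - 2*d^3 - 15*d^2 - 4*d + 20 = (d - 1)*(d^3 - d^2 - 16*d - 20) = (d - 1)*(d + 2)*(d^2 - 3*d - 10) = (d - 1)*(d + 2)^2*(d - 5)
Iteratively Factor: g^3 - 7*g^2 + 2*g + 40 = (g - 5)*(g^2 - 2*g - 8) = (g - 5)*(g + 2)*(g - 4)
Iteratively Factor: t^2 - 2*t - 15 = (t - 5)*(t + 3)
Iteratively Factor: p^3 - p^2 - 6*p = (p)*(p^2 - p - 6) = p*(p + 2)*(p - 3)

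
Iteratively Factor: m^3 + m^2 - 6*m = (m + 3)*(m^2 - 2*m) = m*(m + 3)*(m - 2)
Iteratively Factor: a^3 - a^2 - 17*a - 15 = (a - 5)*(a^2 + 4*a + 3) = (a - 5)*(a + 1)*(a + 3)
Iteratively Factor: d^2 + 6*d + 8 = (d + 4)*(d + 2)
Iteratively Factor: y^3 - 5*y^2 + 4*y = (y - 1)*(y^2 - 4*y) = (y - 4)*(y - 1)*(y)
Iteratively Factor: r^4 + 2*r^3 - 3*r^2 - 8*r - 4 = (r + 2)*(r^3 - 3*r - 2) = (r - 2)*(r + 2)*(r^2 + 2*r + 1) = (r - 2)*(r + 1)*(r + 2)*(r + 1)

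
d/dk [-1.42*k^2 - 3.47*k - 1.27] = -2.84*k - 3.47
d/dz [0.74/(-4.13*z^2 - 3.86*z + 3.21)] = (6.1124*z + 2.8564)/(4.13*z^2 + 3.86*z - 3.21)^2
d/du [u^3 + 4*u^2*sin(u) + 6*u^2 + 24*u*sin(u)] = 4*u^2*cos(u) + 3*u^2 + 8*u*sin(u) + 24*u*cos(u) + 12*u + 24*sin(u)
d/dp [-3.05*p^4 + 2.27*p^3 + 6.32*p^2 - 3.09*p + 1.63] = -12.2*p^3 + 6.81*p^2 + 12.64*p - 3.09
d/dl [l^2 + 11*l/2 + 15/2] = 2*l + 11/2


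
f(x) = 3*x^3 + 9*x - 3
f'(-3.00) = 90.00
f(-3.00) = -111.00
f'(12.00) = 1305.00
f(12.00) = 5289.00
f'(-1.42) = 27.15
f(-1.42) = -24.37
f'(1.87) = 40.47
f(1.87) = 33.45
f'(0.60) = 12.24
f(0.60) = 3.05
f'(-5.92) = 324.42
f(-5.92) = -678.70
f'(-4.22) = 169.28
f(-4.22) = -266.43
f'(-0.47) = 10.99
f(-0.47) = -7.54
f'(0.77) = 14.34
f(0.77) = 5.30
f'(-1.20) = 21.96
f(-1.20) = -18.98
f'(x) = 9*x^2 + 9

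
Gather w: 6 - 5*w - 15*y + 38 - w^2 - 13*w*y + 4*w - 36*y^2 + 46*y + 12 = -w^2 + w*(-13*y - 1) - 36*y^2 + 31*y + 56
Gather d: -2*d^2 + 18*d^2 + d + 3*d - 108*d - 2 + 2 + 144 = 16*d^2 - 104*d + 144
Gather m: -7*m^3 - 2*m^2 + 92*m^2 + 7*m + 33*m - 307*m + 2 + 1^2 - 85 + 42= -7*m^3 + 90*m^2 - 267*m - 40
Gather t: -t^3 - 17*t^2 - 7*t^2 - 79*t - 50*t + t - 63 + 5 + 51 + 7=-t^3 - 24*t^2 - 128*t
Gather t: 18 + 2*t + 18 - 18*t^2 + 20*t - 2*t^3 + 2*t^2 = -2*t^3 - 16*t^2 + 22*t + 36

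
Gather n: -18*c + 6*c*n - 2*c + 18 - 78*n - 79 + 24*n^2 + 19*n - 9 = -20*c + 24*n^2 + n*(6*c - 59) - 70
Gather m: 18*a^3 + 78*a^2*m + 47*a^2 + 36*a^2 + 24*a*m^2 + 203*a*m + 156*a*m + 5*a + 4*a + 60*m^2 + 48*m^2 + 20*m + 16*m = 18*a^3 + 83*a^2 + 9*a + m^2*(24*a + 108) + m*(78*a^2 + 359*a + 36)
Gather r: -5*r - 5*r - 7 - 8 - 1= -10*r - 16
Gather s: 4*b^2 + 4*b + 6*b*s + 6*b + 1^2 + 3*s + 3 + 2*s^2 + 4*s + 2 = 4*b^2 + 10*b + 2*s^2 + s*(6*b + 7) + 6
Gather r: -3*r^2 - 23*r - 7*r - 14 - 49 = -3*r^2 - 30*r - 63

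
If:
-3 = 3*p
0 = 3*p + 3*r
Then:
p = -1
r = 1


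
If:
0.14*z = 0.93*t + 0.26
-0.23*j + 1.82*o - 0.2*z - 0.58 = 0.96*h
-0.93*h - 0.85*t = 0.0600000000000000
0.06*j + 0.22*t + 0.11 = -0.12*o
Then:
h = 0.19100474043242 - 0.13758816048098*z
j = -0.500183572586223*z - 1.31479503765774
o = 0.253275655029585 - 0.0258938767893256*z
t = 0.150537634408602*z - 0.279569892473118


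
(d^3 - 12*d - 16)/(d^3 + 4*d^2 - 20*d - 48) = (d + 2)/(d + 6)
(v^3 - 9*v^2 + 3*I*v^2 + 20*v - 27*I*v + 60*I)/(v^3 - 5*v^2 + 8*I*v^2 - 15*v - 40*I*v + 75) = (v - 4)/(v + 5*I)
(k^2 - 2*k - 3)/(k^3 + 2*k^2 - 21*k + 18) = (k + 1)/(k^2 + 5*k - 6)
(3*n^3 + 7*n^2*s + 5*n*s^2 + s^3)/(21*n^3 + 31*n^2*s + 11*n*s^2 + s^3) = (n + s)/(7*n + s)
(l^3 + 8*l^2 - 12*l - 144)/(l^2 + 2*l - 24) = l + 6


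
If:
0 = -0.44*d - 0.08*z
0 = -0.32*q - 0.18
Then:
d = -0.181818181818182*z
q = -0.56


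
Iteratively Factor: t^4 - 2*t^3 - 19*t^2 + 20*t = (t - 1)*(t^3 - t^2 - 20*t) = (t - 5)*(t - 1)*(t^2 + 4*t) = (t - 5)*(t - 1)*(t + 4)*(t)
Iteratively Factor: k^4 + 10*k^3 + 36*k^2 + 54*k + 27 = (k + 3)*(k^3 + 7*k^2 + 15*k + 9) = (k + 3)^2*(k^2 + 4*k + 3) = (k + 3)^3*(k + 1)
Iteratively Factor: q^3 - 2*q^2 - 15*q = (q - 5)*(q^2 + 3*q) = (q - 5)*(q + 3)*(q)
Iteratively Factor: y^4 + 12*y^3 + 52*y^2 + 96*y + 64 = (y + 2)*(y^3 + 10*y^2 + 32*y + 32) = (y + 2)^2*(y^2 + 8*y + 16) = (y + 2)^2*(y + 4)*(y + 4)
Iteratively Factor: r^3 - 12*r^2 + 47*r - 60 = (r - 5)*(r^2 - 7*r + 12) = (r - 5)*(r - 3)*(r - 4)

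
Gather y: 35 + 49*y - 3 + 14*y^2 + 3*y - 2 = 14*y^2 + 52*y + 30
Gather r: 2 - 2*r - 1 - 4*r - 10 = -6*r - 9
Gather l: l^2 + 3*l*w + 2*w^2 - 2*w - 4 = l^2 + 3*l*w + 2*w^2 - 2*w - 4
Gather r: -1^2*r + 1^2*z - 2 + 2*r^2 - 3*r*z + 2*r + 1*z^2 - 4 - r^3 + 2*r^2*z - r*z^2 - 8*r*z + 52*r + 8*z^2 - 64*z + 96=-r^3 + r^2*(2*z + 2) + r*(-z^2 - 11*z + 53) + 9*z^2 - 63*z + 90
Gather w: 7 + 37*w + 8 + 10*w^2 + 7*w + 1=10*w^2 + 44*w + 16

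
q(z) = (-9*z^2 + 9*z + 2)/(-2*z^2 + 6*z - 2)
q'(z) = (9 - 18*z)/(-2*z^2 + 6*z - 2) + (4*z - 6)*(-9*z^2 + 9*z + 2)/(-2*z^2 + 6*z - 2)^2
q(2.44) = -40.42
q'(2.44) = -255.07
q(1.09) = 0.52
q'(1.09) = -5.30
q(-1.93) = 2.32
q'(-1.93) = -0.56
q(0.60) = 4.73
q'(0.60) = -21.38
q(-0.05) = -0.66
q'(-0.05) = -6.08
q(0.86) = 1.83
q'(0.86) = -6.65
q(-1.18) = 1.78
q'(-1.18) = -0.94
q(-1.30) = 1.89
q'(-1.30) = -0.85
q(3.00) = 26.00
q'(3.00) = -55.50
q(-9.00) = 3.71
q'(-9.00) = -0.07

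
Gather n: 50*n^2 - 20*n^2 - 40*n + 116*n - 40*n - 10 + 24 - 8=30*n^2 + 36*n + 6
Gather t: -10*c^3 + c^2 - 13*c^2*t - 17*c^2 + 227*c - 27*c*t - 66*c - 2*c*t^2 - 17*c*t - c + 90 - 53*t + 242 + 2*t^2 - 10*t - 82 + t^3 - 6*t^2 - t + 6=-10*c^3 - 16*c^2 + 160*c + t^3 + t^2*(-2*c - 4) + t*(-13*c^2 - 44*c - 64) + 256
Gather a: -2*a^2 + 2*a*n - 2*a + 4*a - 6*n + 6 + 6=-2*a^2 + a*(2*n + 2) - 6*n + 12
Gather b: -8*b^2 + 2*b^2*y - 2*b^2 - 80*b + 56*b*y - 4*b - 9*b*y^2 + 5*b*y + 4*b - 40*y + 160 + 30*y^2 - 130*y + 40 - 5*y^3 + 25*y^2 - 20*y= b^2*(2*y - 10) + b*(-9*y^2 + 61*y - 80) - 5*y^3 + 55*y^2 - 190*y + 200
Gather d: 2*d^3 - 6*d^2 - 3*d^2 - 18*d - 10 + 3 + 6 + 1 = 2*d^3 - 9*d^2 - 18*d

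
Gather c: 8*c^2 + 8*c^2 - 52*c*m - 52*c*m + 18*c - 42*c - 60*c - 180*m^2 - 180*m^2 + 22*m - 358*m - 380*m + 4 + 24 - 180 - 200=16*c^2 + c*(-104*m - 84) - 360*m^2 - 716*m - 352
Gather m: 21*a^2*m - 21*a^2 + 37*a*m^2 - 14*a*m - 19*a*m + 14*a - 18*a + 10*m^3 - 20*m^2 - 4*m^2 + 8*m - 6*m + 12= -21*a^2 - 4*a + 10*m^3 + m^2*(37*a - 24) + m*(21*a^2 - 33*a + 2) + 12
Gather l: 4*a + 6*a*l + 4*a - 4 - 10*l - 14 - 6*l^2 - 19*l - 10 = 8*a - 6*l^2 + l*(6*a - 29) - 28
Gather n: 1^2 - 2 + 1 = 0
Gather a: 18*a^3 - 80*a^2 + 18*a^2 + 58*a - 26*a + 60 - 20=18*a^3 - 62*a^2 + 32*a + 40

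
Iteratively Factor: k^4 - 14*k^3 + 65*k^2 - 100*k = (k - 4)*(k^3 - 10*k^2 + 25*k) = (k - 5)*(k - 4)*(k^2 - 5*k) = (k - 5)^2*(k - 4)*(k)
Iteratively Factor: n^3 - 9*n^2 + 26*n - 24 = (n - 4)*(n^2 - 5*n + 6) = (n - 4)*(n - 2)*(n - 3)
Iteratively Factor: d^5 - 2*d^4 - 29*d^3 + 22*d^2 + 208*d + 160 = (d + 2)*(d^4 - 4*d^3 - 21*d^2 + 64*d + 80) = (d + 2)*(d + 4)*(d^3 - 8*d^2 + 11*d + 20) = (d + 1)*(d + 2)*(d + 4)*(d^2 - 9*d + 20) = (d - 5)*(d + 1)*(d + 2)*(d + 4)*(d - 4)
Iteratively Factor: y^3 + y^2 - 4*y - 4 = (y + 1)*(y^2 - 4) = (y + 1)*(y + 2)*(y - 2)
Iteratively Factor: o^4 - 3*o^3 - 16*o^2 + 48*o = (o)*(o^3 - 3*o^2 - 16*o + 48) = o*(o + 4)*(o^2 - 7*o + 12) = o*(o - 3)*(o + 4)*(o - 4)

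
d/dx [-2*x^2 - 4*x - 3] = -4*x - 4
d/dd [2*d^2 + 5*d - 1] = 4*d + 5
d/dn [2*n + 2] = 2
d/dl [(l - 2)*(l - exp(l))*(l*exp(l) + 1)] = (1 - exp(l))*(l - 2)*(l*exp(l) + 1) + (l - 2)*(l + 1)*(l - exp(l))*exp(l) + (l - exp(l))*(l*exp(l) + 1)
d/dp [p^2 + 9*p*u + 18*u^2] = 2*p + 9*u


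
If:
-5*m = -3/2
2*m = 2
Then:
No Solution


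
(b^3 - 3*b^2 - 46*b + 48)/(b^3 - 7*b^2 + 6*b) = (b^2 - 2*b - 48)/(b*(b - 6))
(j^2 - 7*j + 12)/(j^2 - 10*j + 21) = (j - 4)/(j - 7)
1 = 1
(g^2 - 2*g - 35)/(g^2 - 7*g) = (g + 5)/g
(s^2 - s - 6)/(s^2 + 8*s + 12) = (s - 3)/(s + 6)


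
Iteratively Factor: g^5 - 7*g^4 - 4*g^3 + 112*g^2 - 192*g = (g - 4)*(g^4 - 3*g^3 - 16*g^2 + 48*g) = (g - 4)*(g - 3)*(g^3 - 16*g) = (g - 4)^2*(g - 3)*(g^2 + 4*g) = g*(g - 4)^2*(g - 3)*(g + 4)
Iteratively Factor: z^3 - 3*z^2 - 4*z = (z - 4)*(z^2 + z) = z*(z - 4)*(z + 1)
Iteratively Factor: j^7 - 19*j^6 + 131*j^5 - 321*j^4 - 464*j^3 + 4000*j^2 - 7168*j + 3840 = (j - 1)*(j^6 - 18*j^5 + 113*j^4 - 208*j^3 - 672*j^2 + 3328*j - 3840) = (j - 1)*(j + 3)*(j^5 - 21*j^4 + 176*j^3 - 736*j^2 + 1536*j - 1280) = (j - 5)*(j - 1)*(j + 3)*(j^4 - 16*j^3 + 96*j^2 - 256*j + 256) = (j - 5)*(j - 4)*(j - 1)*(j + 3)*(j^3 - 12*j^2 + 48*j - 64) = (j - 5)*(j - 4)^2*(j - 1)*(j + 3)*(j^2 - 8*j + 16) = (j - 5)*(j - 4)^3*(j - 1)*(j + 3)*(j - 4)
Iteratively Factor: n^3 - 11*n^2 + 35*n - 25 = (n - 5)*(n^2 - 6*n + 5) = (n - 5)*(n - 1)*(n - 5)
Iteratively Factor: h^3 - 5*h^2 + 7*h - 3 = (h - 1)*(h^2 - 4*h + 3) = (h - 3)*(h - 1)*(h - 1)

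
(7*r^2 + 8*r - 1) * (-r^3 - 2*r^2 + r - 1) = -7*r^5 - 22*r^4 - 8*r^3 + 3*r^2 - 9*r + 1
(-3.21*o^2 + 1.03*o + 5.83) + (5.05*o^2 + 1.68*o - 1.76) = 1.84*o^2 + 2.71*o + 4.07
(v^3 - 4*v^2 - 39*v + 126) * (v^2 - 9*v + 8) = v^5 - 13*v^4 + 5*v^3 + 445*v^2 - 1446*v + 1008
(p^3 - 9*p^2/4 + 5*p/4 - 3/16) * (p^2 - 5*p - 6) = p^5 - 29*p^4/4 + 13*p^3/2 + 113*p^2/16 - 105*p/16 + 9/8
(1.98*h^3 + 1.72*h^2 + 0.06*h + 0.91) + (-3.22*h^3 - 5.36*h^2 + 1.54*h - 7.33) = -1.24*h^3 - 3.64*h^2 + 1.6*h - 6.42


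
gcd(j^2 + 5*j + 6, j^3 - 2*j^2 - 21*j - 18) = j + 3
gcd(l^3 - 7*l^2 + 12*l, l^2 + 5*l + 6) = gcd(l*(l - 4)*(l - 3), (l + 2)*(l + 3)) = 1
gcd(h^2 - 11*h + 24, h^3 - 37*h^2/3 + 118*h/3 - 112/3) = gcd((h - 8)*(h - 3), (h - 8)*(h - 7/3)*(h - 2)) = h - 8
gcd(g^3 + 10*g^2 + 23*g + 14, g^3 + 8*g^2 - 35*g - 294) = g + 7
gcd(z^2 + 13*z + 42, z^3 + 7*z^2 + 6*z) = z + 6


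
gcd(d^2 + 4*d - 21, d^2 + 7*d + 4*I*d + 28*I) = d + 7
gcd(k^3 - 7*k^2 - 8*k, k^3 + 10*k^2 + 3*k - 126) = 1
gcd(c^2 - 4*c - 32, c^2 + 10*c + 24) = c + 4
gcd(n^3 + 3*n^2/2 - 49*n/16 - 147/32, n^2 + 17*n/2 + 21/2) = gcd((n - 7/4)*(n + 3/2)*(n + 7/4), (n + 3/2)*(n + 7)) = n + 3/2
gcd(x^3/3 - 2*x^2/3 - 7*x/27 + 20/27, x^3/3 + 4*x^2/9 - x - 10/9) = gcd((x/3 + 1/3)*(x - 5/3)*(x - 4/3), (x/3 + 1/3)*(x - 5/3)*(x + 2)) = x^2 - 2*x/3 - 5/3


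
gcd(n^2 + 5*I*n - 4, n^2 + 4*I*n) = n + 4*I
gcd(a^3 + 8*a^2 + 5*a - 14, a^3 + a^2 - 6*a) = 1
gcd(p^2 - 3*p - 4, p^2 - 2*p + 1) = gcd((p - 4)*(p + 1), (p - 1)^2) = 1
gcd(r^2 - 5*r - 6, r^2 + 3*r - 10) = 1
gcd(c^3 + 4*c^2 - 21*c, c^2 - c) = c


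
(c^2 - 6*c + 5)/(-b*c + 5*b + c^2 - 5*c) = (1 - c)/(b - c)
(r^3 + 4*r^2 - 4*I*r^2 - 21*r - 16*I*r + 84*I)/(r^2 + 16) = (r^2 + 4*r - 21)/(r + 4*I)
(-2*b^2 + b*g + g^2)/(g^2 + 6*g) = (-2*b^2 + b*g + g^2)/(g*(g + 6))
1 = 1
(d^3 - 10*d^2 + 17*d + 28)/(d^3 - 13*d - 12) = (d - 7)/(d + 3)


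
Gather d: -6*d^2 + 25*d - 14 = -6*d^2 + 25*d - 14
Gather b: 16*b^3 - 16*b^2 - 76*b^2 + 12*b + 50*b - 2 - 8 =16*b^3 - 92*b^2 + 62*b - 10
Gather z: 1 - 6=-5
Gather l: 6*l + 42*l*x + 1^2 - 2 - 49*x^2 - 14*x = l*(42*x + 6) - 49*x^2 - 14*x - 1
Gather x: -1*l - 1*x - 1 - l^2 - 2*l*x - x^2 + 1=-l^2 - l - x^2 + x*(-2*l - 1)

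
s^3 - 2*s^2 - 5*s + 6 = (s - 3)*(s - 1)*(s + 2)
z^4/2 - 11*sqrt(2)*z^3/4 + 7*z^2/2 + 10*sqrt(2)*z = z*(z/2 + sqrt(2)/2)*(z - 4*sqrt(2))*(z - 5*sqrt(2)/2)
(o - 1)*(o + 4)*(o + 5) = o^3 + 8*o^2 + 11*o - 20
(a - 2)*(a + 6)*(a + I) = a^3 + 4*a^2 + I*a^2 - 12*a + 4*I*a - 12*I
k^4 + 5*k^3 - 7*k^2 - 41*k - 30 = (k - 3)*(k + 1)*(k + 2)*(k + 5)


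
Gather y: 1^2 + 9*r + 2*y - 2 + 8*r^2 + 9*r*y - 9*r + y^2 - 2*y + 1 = 8*r^2 + 9*r*y + y^2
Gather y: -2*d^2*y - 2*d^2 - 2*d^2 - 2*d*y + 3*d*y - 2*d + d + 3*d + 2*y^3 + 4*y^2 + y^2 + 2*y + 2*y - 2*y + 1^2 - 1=-4*d^2 + 2*d + 2*y^3 + 5*y^2 + y*(-2*d^2 + d + 2)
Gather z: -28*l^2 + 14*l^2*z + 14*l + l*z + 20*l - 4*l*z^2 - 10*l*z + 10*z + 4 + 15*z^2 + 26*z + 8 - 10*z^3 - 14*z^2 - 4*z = -28*l^2 + 34*l - 10*z^3 + z^2*(1 - 4*l) + z*(14*l^2 - 9*l + 32) + 12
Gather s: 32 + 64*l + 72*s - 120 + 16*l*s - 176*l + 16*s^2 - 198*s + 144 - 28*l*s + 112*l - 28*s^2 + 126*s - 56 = -12*l*s - 12*s^2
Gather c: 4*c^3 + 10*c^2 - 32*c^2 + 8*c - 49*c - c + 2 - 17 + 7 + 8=4*c^3 - 22*c^2 - 42*c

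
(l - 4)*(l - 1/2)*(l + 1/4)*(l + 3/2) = l^4 - 11*l^3/4 - 11*l^2/2 + 29*l/16 + 3/4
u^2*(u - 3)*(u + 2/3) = u^4 - 7*u^3/3 - 2*u^2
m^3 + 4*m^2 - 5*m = m*(m - 1)*(m + 5)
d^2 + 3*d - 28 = (d - 4)*(d + 7)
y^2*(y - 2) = y^3 - 2*y^2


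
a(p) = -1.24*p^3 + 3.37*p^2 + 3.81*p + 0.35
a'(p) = -3.72*p^2 + 6.74*p + 3.81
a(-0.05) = 0.17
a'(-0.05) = 3.46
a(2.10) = 11.73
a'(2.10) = 1.56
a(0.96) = 6.02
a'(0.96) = 6.85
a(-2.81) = 43.77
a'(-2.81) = -44.50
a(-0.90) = 0.55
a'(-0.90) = -5.27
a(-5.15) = 239.48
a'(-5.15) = -129.56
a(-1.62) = 8.29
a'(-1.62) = -16.87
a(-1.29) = 3.71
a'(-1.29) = -11.08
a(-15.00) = 4886.45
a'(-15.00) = -934.29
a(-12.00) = 2582.63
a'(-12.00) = -612.75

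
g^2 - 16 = (g - 4)*(g + 4)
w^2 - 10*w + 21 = (w - 7)*(w - 3)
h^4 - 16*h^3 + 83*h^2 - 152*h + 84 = (h - 7)*(h - 6)*(h - 2)*(h - 1)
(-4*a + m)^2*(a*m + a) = 16*a^3*m + 16*a^3 - 8*a^2*m^2 - 8*a^2*m + a*m^3 + a*m^2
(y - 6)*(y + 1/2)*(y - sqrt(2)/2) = y^3 - 11*y^2/2 - sqrt(2)*y^2/2 - 3*y + 11*sqrt(2)*y/4 + 3*sqrt(2)/2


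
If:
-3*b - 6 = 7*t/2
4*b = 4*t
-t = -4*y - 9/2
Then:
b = -12/13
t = -12/13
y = -141/104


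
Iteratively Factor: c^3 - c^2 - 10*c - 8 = (c + 1)*(c^2 - 2*c - 8) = (c - 4)*(c + 1)*(c + 2)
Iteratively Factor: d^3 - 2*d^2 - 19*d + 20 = (d - 5)*(d^2 + 3*d - 4) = (d - 5)*(d + 4)*(d - 1)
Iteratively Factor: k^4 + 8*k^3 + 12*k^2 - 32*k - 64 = (k + 2)*(k^3 + 6*k^2 - 32) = (k + 2)*(k + 4)*(k^2 + 2*k - 8) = (k - 2)*(k + 2)*(k + 4)*(k + 4)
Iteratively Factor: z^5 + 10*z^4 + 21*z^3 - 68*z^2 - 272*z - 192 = (z + 4)*(z^4 + 6*z^3 - 3*z^2 - 56*z - 48) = (z + 4)^2*(z^3 + 2*z^2 - 11*z - 12) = (z + 4)^3*(z^2 - 2*z - 3) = (z + 1)*(z + 4)^3*(z - 3)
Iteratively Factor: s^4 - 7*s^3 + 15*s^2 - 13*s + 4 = (s - 1)*(s^3 - 6*s^2 + 9*s - 4) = (s - 1)^2*(s^2 - 5*s + 4) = (s - 1)^3*(s - 4)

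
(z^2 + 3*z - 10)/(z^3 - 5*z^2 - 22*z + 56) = (z + 5)/(z^2 - 3*z - 28)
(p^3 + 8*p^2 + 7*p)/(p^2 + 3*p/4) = 4*(p^2 + 8*p + 7)/(4*p + 3)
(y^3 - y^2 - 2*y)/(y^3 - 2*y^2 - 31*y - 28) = y*(y - 2)/(y^2 - 3*y - 28)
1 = 1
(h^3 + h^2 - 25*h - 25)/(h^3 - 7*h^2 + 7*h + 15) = (h + 5)/(h - 3)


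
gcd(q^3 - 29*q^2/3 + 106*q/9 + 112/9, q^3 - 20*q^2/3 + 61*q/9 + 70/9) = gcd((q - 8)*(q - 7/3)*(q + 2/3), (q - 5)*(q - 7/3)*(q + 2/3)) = q^2 - 5*q/3 - 14/9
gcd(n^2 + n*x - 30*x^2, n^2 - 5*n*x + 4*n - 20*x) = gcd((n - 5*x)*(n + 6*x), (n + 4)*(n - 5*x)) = -n + 5*x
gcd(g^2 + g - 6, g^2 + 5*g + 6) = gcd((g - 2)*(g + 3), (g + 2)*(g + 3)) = g + 3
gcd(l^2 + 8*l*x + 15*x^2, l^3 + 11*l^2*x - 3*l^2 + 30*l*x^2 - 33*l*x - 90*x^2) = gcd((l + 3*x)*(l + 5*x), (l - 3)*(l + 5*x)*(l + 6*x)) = l + 5*x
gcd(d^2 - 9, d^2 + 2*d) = 1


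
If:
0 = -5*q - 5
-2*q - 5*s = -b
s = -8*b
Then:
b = -2/41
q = -1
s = 16/41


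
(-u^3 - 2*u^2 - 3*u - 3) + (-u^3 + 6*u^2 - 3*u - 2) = -2*u^3 + 4*u^2 - 6*u - 5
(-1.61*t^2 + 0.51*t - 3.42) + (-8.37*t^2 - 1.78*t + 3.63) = -9.98*t^2 - 1.27*t + 0.21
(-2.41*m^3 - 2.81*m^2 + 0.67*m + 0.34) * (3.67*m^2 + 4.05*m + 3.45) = -8.8447*m^5 - 20.0732*m^4 - 17.2361*m^3 - 5.7332*m^2 + 3.6885*m + 1.173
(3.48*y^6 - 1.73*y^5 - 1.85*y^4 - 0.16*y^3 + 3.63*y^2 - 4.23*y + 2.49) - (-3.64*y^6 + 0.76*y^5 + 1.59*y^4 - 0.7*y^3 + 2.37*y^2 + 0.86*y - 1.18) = 7.12*y^6 - 2.49*y^5 - 3.44*y^4 + 0.54*y^3 + 1.26*y^2 - 5.09*y + 3.67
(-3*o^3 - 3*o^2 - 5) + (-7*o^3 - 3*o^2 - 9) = -10*o^3 - 6*o^2 - 14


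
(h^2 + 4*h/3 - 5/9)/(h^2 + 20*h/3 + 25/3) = (h - 1/3)/(h + 5)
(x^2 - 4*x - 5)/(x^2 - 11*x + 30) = (x + 1)/(x - 6)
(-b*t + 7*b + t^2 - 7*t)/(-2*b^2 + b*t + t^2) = (t - 7)/(2*b + t)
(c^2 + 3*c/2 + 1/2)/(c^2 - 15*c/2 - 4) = (c + 1)/(c - 8)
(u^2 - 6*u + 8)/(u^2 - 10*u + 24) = (u - 2)/(u - 6)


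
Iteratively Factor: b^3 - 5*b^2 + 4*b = (b)*(b^2 - 5*b + 4) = b*(b - 1)*(b - 4)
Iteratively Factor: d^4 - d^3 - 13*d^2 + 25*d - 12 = (d - 1)*(d^3 - 13*d + 12) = (d - 1)^2*(d^2 + d - 12) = (d - 3)*(d - 1)^2*(d + 4)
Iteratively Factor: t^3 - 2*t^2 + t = (t - 1)*(t^2 - t) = t*(t - 1)*(t - 1)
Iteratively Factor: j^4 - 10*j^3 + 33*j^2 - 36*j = (j)*(j^3 - 10*j^2 + 33*j - 36) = j*(j - 3)*(j^2 - 7*j + 12) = j*(j - 4)*(j - 3)*(j - 3)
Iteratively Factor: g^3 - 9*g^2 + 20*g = (g)*(g^2 - 9*g + 20) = g*(g - 4)*(g - 5)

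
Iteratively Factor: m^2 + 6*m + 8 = (m + 2)*(m + 4)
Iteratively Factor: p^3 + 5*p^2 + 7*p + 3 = (p + 3)*(p^2 + 2*p + 1) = (p + 1)*(p + 3)*(p + 1)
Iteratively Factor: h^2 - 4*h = (h - 4)*(h)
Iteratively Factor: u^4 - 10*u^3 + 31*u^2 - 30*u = (u)*(u^3 - 10*u^2 + 31*u - 30) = u*(u - 3)*(u^2 - 7*u + 10) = u*(u - 5)*(u - 3)*(u - 2)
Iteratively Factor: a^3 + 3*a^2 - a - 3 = (a - 1)*(a^2 + 4*a + 3) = (a - 1)*(a + 1)*(a + 3)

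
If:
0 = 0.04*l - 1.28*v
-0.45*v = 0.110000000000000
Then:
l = -7.82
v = -0.24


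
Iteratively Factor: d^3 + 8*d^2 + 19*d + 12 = (d + 3)*(d^2 + 5*d + 4) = (d + 1)*(d + 3)*(d + 4)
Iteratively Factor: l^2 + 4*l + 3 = (l + 1)*(l + 3)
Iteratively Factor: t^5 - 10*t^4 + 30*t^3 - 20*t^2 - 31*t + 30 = (t - 5)*(t^4 - 5*t^3 + 5*t^2 + 5*t - 6) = (t - 5)*(t + 1)*(t^3 - 6*t^2 + 11*t - 6) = (t - 5)*(t - 1)*(t + 1)*(t^2 - 5*t + 6) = (t - 5)*(t - 3)*(t - 1)*(t + 1)*(t - 2)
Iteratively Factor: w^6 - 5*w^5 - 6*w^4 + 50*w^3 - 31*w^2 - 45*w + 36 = (w + 1)*(w^5 - 6*w^4 + 50*w^2 - 81*w + 36) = (w - 1)*(w + 1)*(w^4 - 5*w^3 - 5*w^2 + 45*w - 36) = (w - 1)^2*(w + 1)*(w^3 - 4*w^2 - 9*w + 36) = (w - 3)*(w - 1)^2*(w + 1)*(w^2 - w - 12) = (w - 3)*(w - 1)^2*(w + 1)*(w + 3)*(w - 4)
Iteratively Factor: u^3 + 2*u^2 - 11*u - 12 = (u - 3)*(u^2 + 5*u + 4) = (u - 3)*(u + 4)*(u + 1)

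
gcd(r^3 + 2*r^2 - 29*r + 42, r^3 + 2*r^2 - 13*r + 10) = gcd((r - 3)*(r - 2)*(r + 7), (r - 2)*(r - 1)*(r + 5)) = r - 2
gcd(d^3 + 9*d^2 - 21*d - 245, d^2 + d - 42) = d + 7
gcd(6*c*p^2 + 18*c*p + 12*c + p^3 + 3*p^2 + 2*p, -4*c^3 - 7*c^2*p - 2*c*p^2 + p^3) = 1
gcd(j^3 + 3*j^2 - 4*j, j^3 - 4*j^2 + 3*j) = j^2 - j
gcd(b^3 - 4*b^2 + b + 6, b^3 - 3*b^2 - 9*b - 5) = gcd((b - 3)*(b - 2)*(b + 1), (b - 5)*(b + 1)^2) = b + 1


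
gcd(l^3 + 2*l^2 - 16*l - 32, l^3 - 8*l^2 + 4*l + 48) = l^2 - 2*l - 8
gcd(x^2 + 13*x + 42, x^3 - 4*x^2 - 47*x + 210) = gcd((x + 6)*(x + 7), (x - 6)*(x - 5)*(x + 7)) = x + 7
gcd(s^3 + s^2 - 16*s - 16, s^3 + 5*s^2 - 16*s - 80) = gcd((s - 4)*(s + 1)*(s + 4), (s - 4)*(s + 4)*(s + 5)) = s^2 - 16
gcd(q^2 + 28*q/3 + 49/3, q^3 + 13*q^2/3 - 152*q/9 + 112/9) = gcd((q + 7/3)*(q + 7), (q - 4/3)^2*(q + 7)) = q + 7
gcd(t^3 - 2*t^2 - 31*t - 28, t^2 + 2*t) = 1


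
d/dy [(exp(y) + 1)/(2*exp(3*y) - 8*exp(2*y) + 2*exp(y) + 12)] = (5/2 - exp(y))*exp(y)/(exp(4*y) - 10*exp(3*y) + 37*exp(2*y) - 60*exp(y) + 36)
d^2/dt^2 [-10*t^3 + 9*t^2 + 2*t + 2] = 18 - 60*t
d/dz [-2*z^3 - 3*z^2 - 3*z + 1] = -6*z^2 - 6*z - 3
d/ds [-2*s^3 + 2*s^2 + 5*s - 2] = -6*s^2 + 4*s + 5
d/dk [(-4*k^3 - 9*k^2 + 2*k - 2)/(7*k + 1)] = (-56*k^3 - 75*k^2 - 18*k + 16)/(49*k^2 + 14*k + 1)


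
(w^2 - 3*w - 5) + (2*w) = w^2 - w - 5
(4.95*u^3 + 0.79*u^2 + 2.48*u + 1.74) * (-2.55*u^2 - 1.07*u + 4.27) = -12.6225*u^5 - 7.311*u^4 + 13.9672*u^3 - 3.7173*u^2 + 8.7278*u + 7.4298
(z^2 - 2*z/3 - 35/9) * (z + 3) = z^3 + 7*z^2/3 - 53*z/9 - 35/3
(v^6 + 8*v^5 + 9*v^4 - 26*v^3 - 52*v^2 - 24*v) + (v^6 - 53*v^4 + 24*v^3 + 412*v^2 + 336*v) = 2*v^6 + 8*v^5 - 44*v^4 - 2*v^3 + 360*v^2 + 312*v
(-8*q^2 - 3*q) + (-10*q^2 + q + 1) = -18*q^2 - 2*q + 1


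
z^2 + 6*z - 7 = (z - 1)*(z + 7)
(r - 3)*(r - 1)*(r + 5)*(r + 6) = r^4 + 7*r^3 - 11*r^2 - 87*r + 90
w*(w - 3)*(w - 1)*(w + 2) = w^4 - 2*w^3 - 5*w^2 + 6*w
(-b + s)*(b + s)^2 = -b^3 - b^2*s + b*s^2 + s^3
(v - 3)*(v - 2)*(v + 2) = v^3 - 3*v^2 - 4*v + 12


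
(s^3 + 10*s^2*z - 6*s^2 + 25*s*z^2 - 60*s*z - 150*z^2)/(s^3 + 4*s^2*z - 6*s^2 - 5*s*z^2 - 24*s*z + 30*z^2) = (-s - 5*z)/(-s + z)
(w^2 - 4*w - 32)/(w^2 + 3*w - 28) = (w^2 - 4*w - 32)/(w^2 + 3*w - 28)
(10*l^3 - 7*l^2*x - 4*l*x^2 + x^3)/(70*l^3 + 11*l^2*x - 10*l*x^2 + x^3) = (-l + x)/(-7*l + x)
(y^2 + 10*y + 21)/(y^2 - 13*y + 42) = (y^2 + 10*y + 21)/(y^2 - 13*y + 42)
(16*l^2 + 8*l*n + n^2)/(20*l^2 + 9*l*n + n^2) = (4*l + n)/(5*l + n)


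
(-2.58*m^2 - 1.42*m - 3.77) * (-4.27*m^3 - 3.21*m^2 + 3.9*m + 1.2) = 11.0166*m^5 + 14.3452*m^4 + 10.5941*m^3 + 3.4677*m^2 - 16.407*m - 4.524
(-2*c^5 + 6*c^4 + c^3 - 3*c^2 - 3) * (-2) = 4*c^5 - 12*c^4 - 2*c^3 + 6*c^2 + 6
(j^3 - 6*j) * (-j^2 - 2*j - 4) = -j^5 - 2*j^4 + 2*j^3 + 12*j^2 + 24*j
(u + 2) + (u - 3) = 2*u - 1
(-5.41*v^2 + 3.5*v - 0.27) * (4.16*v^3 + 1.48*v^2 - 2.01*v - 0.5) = -22.5056*v^5 + 6.5532*v^4 + 14.9309*v^3 - 4.7296*v^2 - 1.2073*v + 0.135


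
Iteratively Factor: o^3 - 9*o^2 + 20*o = (o - 4)*(o^2 - 5*o) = o*(o - 4)*(o - 5)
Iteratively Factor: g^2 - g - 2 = (g + 1)*(g - 2)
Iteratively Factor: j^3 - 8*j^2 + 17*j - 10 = (j - 2)*(j^2 - 6*j + 5) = (j - 5)*(j - 2)*(j - 1)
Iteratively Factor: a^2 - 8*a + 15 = (a - 5)*(a - 3)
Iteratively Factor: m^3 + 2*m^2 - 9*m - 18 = (m + 3)*(m^2 - m - 6) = (m + 2)*(m + 3)*(m - 3)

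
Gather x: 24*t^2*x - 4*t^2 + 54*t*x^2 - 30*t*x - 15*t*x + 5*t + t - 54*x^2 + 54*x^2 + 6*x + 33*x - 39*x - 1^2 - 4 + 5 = -4*t^2 + 54*t*x^2 + 6*t + x*(24*t^2 - 45*t)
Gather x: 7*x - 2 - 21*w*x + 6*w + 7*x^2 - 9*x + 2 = 6*w + 7*x^2 + x*(-21*w - 2)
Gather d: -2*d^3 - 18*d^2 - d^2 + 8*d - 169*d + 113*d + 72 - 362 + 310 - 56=-2*d^3 - 19*d^2 - 48*d - 36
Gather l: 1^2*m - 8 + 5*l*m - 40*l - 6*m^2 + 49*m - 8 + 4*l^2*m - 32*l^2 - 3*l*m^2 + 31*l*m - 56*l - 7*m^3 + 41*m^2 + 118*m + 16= l^2*(4*m - 32) + l*(-3*m^2 + 36*m - 96) - 7*m^3 + 35*m^2 + 168*m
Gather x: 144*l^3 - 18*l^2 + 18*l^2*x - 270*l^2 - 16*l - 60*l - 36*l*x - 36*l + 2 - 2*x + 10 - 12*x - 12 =144*l^3 - 288*l^2 - 112*l + x*(18*l^2 - 36*l - 14)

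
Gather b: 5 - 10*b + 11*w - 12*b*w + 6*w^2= b*(-12*w - 10) + 6*w^2 + 11*w + 5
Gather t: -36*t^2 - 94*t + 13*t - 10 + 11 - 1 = -36*t^2 - 81*t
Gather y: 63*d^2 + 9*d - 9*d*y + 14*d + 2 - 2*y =63*d^2 + 23*d + y*(-9*d - 2) + 2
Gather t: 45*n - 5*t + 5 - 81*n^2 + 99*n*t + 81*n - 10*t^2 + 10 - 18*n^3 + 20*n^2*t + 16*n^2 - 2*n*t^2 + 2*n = -18*n^3 - 65*n^2 + 128*n + t^2*(-2*n - 10) + t*(20*n^2 + 99*n - 5) + 15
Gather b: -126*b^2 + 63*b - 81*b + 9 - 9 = -126*b^2 - 18*b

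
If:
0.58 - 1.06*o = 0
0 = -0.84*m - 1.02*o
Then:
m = -0.66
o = 0.55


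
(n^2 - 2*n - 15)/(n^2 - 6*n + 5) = (n + 3)/(n - 1)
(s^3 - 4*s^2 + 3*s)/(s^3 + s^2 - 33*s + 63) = s*(s - 1)/(s^2 + 4*s - 21)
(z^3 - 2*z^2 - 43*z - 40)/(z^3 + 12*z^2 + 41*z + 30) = (z - 8)/(z + 6)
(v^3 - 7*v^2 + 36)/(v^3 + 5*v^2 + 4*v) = (v^3 - 7*v^2 + 36)/(v*(v^2 + 5*v + 4))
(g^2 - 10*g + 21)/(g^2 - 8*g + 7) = (g - 3)/(g - 1)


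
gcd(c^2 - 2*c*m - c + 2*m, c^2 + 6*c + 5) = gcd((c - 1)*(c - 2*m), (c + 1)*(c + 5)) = 1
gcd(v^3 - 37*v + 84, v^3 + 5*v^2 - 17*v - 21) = v^2 + 4*v - 21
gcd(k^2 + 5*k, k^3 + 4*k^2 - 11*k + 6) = 1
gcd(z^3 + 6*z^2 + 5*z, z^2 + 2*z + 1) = z + 1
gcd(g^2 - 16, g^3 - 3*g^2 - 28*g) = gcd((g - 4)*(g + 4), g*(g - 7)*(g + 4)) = g + 4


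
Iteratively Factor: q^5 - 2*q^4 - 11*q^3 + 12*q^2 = (q - 1)*(q^4 - q^3 - 12*q^2) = q*(q - 1)*(q^3 - q^2 - 12*q) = q^2*(q - 1)*(q^2 - q - 12) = q^2*(q - 4)*(q - 1)*(q + 3)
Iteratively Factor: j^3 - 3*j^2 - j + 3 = (j - 3)*(j^2 - 1) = (j - 3)*(j - 1)*(j + 1)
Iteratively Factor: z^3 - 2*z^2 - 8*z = (z + 2)*(z^2 - 4*z) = (z - 4)*(z + 2)*(z)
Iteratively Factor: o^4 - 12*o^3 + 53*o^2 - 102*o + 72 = (o - 3)*(o^3 - 9*o^2 + 26*o - 24) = (o - 3)*(o - 2)*(o^2 - 7*o + 12) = (o - 3)^2*(o - 2)*(o - 4)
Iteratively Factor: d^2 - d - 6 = (d + 2)*(d - 3)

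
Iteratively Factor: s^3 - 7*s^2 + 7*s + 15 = (s - 3)*(s^2 - 4*s - 5) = (s - 5)*(s - 3)*(s + 1)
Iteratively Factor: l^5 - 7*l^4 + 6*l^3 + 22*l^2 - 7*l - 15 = (l - 5)*(l^4 - 2*l^3 - 4*l^2 + 2*l + 3) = (l - 5)*(l + 1)*(l^3 - 3*l^2 - l + 3) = (l - 5)*(l + 1)^2*(l^2 - 4*l + 3) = (l - 5)*(l - 1)*(l + 1)^2*(l - 3)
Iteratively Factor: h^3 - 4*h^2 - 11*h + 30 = (h + 3)*(h^2 - 7*h + 10) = (h - 5)*(h + 3)*(h - 2)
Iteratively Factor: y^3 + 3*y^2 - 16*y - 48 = (y - 4)*(y^2 + 7*y + 12) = (y - 4)*(y + 3)*(y + 4)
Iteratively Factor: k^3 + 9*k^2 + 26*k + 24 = (k + 2)*(k^2 + 7*k + 12) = (k + 2)*(k + 3)*(k + 4)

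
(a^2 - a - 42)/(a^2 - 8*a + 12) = (a^2 - a - 42)/(a^2 - 8*a + 12)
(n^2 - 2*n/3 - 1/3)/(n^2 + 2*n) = (3*n^2 - 2*n - 1)/(3*n*(n + 2))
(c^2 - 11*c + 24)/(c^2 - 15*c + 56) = (c - 3)/(c - 7)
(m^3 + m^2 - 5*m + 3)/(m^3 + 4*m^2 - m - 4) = (m^2 + 2*m - 3)/(m^2 + 5*m + 4)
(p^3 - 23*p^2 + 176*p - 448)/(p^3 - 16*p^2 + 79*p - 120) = (p^2 - 15*p + 56)/(p^2 - 8*p + 15)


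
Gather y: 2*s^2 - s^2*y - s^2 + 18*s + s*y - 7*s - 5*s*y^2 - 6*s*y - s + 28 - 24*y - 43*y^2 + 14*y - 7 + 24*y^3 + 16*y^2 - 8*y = s^2 + 10*s + 24*y^3 + y^2*(-5*s - 27) + y*(-s^2 - 5*s - 18) + 21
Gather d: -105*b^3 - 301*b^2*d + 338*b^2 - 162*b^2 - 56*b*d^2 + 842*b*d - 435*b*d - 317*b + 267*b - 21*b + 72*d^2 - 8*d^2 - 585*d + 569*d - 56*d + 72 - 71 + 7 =-105*b^3 + 176*b^2 - 71*b + d^2*(64 - 56*b) + d*(-301*b^2 + 407*b - 72) + 8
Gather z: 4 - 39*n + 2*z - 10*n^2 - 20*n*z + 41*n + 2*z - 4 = -10*n^2 + 2*n + z*(4 - 20*n)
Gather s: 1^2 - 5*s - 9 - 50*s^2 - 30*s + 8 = -50*s^2 - 35*s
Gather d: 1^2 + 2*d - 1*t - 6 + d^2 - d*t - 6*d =d^2 + d*(-t - 4) - t - 5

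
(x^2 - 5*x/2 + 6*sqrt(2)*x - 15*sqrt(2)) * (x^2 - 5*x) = x^4 - 15*x^3/2 + 6*sqrt(2)*x^3 - 45*sqrt(2)*x^2 + 25*x^2/2 + 75*sqrt(2)*x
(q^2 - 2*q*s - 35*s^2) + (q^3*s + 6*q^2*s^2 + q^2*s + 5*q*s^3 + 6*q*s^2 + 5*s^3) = q^3*s + 6*q^2*s^2 + q^2*s + q^2 + 5*q*s^3 + 6*q*s^2 - 2*q*s + 5*s^3 - 35*s^2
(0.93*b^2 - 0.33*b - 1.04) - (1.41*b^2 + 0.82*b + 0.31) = -0.48*b^2 - 1.15*b - 1.35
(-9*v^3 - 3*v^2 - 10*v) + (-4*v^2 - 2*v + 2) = -9*v^3 - 7*v^2 - 12*v + 2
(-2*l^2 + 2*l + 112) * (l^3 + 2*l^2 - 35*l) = -2*l^5 - 2*l^4 + 186*l^3 + 154*l^2 - 3920*l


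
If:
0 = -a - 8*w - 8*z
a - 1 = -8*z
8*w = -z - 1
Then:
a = 1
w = -1/8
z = 0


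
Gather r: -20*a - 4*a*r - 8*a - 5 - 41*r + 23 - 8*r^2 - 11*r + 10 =-28*a - 8*r^2 + r*(-4*a - 52) + 28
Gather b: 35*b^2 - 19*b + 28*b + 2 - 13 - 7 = 35*b^2 + 9*b - 18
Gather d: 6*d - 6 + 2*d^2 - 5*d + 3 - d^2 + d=d^2 + 2*d - 3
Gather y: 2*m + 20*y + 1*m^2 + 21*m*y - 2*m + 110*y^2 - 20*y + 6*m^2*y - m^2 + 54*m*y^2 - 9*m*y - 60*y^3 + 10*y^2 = -60*y^3 + y^2*(54*m + 120) + y*(6*m^2 + 12*m)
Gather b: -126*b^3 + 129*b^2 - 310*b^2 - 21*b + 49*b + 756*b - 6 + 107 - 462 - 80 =-126*b^3 - 181*b^2 + 784*b - 441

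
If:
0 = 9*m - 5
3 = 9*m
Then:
No Solution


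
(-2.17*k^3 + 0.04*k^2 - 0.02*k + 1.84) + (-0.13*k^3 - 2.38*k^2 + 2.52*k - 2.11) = -2.3*k^3 - 2.34*k^2 + 2.5*k - 0.27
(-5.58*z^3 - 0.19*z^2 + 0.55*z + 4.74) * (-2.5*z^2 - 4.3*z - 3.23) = 13.95*z^5 + 24.469*z^4 + 17.4654*z^3 - 13.6013*z^2 - 22.1585*z - 15.3102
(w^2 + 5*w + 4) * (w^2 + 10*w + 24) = w^4 + 15*w^3 + 78*w^2 + 160*w + 96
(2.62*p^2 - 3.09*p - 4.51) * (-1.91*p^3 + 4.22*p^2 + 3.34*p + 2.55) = -5.0042*p^5 + 16.9583*p^4 + 4.3251*p^3 - 22.6718*p^2 - 22.9429*p - 11.5005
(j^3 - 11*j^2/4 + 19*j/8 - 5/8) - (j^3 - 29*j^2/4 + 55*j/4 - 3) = 9*j^2/2 - 91*j/8 + 19/8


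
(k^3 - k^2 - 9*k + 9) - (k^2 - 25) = k^3 - 2*k^2 - 9*k + 34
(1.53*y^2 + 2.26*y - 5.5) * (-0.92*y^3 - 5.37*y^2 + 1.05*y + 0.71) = -1.4076*y^5 - 10.2953*y^4 - 5.4697*y^3 + 32.9943*y^2 - 4.1704*y - 3.905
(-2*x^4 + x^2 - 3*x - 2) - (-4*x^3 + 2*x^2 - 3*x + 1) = -2*x^4 + 4*x^3 - x^2 - 3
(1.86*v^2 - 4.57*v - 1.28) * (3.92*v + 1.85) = 7.2912*v^3 - 14.4734*v^2 - 13.4721*v - 2.368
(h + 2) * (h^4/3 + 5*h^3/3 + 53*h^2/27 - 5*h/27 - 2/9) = h^5/3 + 7*h^4/3 + 143*h^3/27 + 101*h^2/27 - 16*h/27 - 4/9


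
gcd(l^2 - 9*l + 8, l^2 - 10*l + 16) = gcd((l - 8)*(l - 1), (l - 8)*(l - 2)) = l - 8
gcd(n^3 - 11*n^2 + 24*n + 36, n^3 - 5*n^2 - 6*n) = n^2 - 5*n - 6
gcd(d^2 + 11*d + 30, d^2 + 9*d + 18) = d + 6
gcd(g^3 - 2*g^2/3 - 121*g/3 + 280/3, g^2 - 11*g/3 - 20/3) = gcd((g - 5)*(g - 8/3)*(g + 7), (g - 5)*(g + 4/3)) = g - 5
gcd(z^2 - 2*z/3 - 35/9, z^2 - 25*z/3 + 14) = z - 7/3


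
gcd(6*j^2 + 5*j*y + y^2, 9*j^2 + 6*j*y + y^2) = 3*j + y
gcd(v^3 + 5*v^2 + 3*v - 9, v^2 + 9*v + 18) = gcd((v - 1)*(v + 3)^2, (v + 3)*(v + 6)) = v + 3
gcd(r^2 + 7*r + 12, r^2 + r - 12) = r + 4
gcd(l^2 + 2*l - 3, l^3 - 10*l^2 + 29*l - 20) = l - 1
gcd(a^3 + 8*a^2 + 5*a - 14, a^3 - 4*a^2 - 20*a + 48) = 1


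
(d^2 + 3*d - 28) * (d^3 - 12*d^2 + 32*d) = d^5 - 9*d^4 - 32*d^3 + 432*d^2 - 896*d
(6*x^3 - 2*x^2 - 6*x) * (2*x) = 12*x^4 - 4*x^3 - 12*x^2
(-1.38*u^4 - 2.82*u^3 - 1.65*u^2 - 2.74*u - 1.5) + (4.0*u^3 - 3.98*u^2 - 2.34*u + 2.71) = -1.38*u^4 + 1.18*u^3 - 5.63*u^2 - 5.08*u + 1.21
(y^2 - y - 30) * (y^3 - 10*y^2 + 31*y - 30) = y^5 - 11*y^4 + 11*y^3 + 239*y^2 - 900*y + 900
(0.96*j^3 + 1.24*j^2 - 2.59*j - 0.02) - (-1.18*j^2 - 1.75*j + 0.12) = 0.96*j^3 + 2.42*j^2 - 0.84*j - 0.14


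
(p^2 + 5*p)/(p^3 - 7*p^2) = (p + 5)/(p*(p - 7))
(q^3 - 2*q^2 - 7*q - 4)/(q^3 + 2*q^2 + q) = (q - 4)/q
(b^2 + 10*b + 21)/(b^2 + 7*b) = (b + 3)/b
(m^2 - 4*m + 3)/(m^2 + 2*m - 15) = (m - 1)/(m + 5)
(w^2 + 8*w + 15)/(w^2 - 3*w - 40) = (w + 3)/(w - 8)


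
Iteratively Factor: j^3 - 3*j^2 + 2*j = (j)*(j^2 - 3*j + 2) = j*(j - 1)*(j - 2)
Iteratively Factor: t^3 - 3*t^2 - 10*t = (t - 5)*(t^2 + 2*t) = (t - 5)*(t + 2)*(t)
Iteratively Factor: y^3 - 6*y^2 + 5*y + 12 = (y - 3)*(y^2 - 3*y - 4) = (y - 3)*(y + 1)*(y - 4)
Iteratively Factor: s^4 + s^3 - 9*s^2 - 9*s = (s - 3)*(s^3 + 4*s^2 + 3*s) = (s - 3)*(s + 1)*(s^2 + 3*s) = s*(s - 3)*(s + 1)*(s + 3)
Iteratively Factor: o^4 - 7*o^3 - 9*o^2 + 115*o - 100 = (o - 1)*(o^3 - 6*o^2 - 15*o + 100) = (o - 1)*(o + 4)*(o^2 - 10*o + 25) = (o - 5)*(o - 1)*(o + 4)*(o - 5)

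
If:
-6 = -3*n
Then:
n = 2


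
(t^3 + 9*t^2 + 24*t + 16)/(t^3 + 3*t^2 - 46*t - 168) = (t^2 + 5*t + 4)/(t^2 - t - 42)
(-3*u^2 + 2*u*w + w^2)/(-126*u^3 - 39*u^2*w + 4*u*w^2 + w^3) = (u - w)/(42*u^2 - u*w - w^2)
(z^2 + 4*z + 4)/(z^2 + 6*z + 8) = (z + 2)/(z + 4)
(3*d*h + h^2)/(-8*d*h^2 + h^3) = (-3*d - h)/(h*(8*d - h))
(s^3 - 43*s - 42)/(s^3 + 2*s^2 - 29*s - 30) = (s - 7)/(s - 5)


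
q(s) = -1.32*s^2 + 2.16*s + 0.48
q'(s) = 2.16 - 2.64*s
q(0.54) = 1.26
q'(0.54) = 0.73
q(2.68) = -3.21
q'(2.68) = -4.92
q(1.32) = 1.03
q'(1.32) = -1.32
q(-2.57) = -13.79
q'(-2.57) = 8.94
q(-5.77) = -55.93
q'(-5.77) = 17.39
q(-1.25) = -4.28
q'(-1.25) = 5.46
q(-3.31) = -21.13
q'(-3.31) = 10.90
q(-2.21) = -10.74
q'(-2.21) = 7.99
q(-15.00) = -328.92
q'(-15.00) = 41.76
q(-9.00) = -125.88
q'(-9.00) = 25.92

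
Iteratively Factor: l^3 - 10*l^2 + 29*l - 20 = (l - 1)*(l^2 - 9*l + 20) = (l - 5)*(l - 1)*(l - 4)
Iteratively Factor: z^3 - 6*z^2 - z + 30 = (z + 2)*(z^2 - 8*z + 15) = (z - 3)*(z + 2)*(z - 5)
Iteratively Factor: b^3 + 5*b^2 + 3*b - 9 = (b + 3)*(b^2 + 2*b - 3) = (b - 1)*(b + 3)*(b + 3)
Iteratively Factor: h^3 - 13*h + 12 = (h + 4)*(h^2 - 4*h + 3) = (h - 3)*(h + 4)*(h - 1)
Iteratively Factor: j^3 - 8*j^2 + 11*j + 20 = (j - 4)*(j^2 - 4*j - 5) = (j - 4)*(j + 1)*(j - 5)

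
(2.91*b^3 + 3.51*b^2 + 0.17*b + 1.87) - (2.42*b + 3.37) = 2.91*b^3 + 3.51*b^2 - 2.25*b - 1.5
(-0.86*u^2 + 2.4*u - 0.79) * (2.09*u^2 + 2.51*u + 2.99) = -1.7974*u^4 + 2.8574*u^3 + 1.8015*u^2 + 5.1931*u - 2.3621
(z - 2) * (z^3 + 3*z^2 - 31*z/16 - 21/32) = z^4 + z^3 - 127*z^2/16 + 103*z/32 + 21/16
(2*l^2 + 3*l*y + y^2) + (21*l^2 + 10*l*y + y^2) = 23*l^2 + 13*l*y + 2*y^2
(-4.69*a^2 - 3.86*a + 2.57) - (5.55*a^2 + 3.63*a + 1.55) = -10.24*a^2 - 7.49*a + 1.02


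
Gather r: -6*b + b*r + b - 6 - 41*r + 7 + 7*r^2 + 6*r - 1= -5*b + 7*r^2 + r*(b - 35)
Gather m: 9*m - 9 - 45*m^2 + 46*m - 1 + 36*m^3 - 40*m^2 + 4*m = 36*m^3 - 85*m^2 + 59*m - 10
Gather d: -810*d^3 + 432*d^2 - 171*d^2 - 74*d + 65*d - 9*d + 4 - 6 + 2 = -810*d^3 + 261*d^2 - 18*d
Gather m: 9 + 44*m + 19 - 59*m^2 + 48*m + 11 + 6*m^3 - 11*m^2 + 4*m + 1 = 6*m^3 - 70*m^2 + 96*m + 40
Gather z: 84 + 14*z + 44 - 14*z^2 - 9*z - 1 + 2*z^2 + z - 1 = -12*z^2 + 6*z + 126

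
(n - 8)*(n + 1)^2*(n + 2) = n^4 - 4*n^3 - 27*n^2 - 38*n - 16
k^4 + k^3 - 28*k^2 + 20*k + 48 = (k - 4)*(k - 2)*(k + 1)*(k + 6)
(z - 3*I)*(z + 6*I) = z^2 + 3*I*z + 18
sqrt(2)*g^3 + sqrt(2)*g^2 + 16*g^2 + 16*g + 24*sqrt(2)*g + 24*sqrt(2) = (g + 2*sqrt(2))*(g + 6*sqrt(2))*(sqrt(2)*g + sqrt(2))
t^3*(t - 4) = t^4 - 4*t^3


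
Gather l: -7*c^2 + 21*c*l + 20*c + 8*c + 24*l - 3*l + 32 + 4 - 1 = -7*c^2 + 28*c + l*(21*c + 21) + 35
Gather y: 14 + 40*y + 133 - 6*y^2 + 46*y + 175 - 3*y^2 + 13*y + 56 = -9*y^2 + 99*y + 378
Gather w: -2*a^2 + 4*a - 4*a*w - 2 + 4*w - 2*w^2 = -2*a^2 + 4*a - 2*w^2 + w*(4 - 4*a) - 2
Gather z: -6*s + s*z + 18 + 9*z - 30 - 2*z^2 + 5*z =-6*s - 2*z^2 + z*(s + 14) - 12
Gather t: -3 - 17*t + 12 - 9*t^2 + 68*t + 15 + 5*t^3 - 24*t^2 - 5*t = 5*t^3 - 33*t^2 + 46*t + 24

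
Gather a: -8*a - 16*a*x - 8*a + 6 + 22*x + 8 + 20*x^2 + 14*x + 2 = a*(-16*x - 16) + 20*x^2 + 36*x + 16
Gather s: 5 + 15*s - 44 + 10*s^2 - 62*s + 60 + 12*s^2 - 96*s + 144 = 22*s^2 - 143*s + 165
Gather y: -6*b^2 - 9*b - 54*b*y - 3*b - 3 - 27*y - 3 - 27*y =-6*b^2 - 12*b + y*(-54*b - 54) - 6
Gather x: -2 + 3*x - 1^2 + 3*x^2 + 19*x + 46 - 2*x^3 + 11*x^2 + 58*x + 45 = -2*x^3 + 14*x^2 + 80*x + 88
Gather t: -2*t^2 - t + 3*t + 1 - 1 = -2*t^2 + 2*t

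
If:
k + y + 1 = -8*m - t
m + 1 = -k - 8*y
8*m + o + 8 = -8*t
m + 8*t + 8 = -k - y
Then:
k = -71*y/8 - 9/8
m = 7*y/8 + 1/8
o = -14*y - 2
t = 7*y/8 - 7/8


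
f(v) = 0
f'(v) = 0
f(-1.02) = 0.00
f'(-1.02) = 0.00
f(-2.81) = 0.00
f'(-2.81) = 0.00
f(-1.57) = 0.00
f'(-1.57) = 0.00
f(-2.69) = 0.00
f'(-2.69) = 0.00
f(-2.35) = 0.00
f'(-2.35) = 0.00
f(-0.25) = 0.00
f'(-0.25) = 0.00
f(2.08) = 0.00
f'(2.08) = 0.00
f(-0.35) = 0.00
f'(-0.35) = 0.00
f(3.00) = 0.00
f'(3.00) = 0.00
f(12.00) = 0.00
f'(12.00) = 0.00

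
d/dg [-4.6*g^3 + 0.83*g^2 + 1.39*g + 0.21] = -13.8*g^2 + 1.66*g + 1.39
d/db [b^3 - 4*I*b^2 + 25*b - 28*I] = 3*b^2 - 8*I*b + 25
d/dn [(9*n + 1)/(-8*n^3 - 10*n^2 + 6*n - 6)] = (72*n^3 + 57*n^2 + 10*n - 30)/(2*(16*n^6 + 40*n^5 + n^4 - 6*n^3 + 39*n^2 - 18*n + 9))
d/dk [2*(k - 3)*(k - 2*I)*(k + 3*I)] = 6*k^2 + 4*k*(-3 + I) + 12 - 6*I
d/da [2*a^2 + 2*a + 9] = 4*a + 2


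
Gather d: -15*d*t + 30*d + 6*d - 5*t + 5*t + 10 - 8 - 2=d*(36 - 15*t)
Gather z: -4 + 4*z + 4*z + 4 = 8*z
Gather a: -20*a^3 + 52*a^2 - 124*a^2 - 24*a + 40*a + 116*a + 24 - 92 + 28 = -20*a^3 - 72*a^2 + 132*a - 40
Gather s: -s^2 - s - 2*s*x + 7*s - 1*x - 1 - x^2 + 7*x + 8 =-s^2 + s*(6 - 2*x) - x^2 + 6*x + 7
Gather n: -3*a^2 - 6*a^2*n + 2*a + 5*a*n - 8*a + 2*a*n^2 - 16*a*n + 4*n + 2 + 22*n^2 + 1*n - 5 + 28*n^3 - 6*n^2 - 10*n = -3*a^2 - 6*a + 28*n^3 + n^2*(2*a + 16) + n*(-6*a^2 - 11*a - 5) - 3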